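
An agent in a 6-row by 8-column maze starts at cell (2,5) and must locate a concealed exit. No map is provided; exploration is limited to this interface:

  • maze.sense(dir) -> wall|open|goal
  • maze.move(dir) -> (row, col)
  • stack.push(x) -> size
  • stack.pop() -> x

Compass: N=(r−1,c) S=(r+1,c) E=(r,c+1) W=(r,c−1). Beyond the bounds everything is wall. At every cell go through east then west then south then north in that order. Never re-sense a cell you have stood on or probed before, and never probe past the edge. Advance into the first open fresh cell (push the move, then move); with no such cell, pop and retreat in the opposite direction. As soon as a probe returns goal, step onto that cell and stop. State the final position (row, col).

# 1. maze.sense(dir=east) -> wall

# 2. maze.sense(dir=west) -> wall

# 3. maze.sense(dir=south) -> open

# 4. stack.push(x=south) -> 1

# 5. maze.move(dir=south) -> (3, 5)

# 6. maze.sense(dir=east) -> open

# 7. stack.push(x=east) -> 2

# 8. maze.move(dir=east) -> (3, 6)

# 9. maze.sense(dir=east) -> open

# 10. stack.push(x=east) -> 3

# 11. maze.move(dir=east) -> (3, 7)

# 12. maze.sense(dir=south) -> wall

# 13. maze.sense(dir=north) -> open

# 14. stack.push(x=north) -> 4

# 15. maze.move(dir=north) -> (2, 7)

# 16. maze.sense(dir=north) -> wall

# 17. stack.pop() -> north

# 18. maze.move(dir=south) -> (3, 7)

# 19. stack.pop() -> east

# 20. maze.move(dir=west) -> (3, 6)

# 21. maze.sense(dir=south) -> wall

# 22. stack.pop() -> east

# 23. maze.move(dir=west) -> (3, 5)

# 24. maze.sense(dir=west) -> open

# 25. stack.push(x=west) -> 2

# 26. maze.move(dir=west) -> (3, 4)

# 27. maze.sense(dir=west) -> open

# 28. stack.push(x=west) -> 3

# 29. maze.move(dir=west) -> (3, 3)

# 30. maze.sense(dir=west) -> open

# 31. stack.push(x=west) -> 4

# 32. maze.move(dir=west) -> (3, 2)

# 33. maze.sense(dir=west) -> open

# 34. stack.push(x=west) -> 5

# 35. maze.move(dir=west) -> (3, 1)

# 36. maze.sense(dir=west) -> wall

# 37. maze.sense(dir=south) -> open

# 38. stack.push(x=south) -> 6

# 39. maze.move(dir=south) -> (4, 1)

# 40. maze.sense(dir=east) -> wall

# 41. maze.sense(dir=west) -> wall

# 42. maze.sense(dir=south) -> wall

# 43. stack.pop() -> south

# 44. maze.move(dir=north) -> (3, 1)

# 45. maze.sense(dir=north) -> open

# 46. stack.push(x=north) -> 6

# 47. maze.move(dir=north) -> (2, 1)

# 48. maze.sense(dir=east) -> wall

# 49. maze.sense(dir=west) -> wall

# 50. maze.sense(dir=north) -> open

# 51. stack.push(x=north) -> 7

# 52. maze.move(dir=north) -> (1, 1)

# 53. maze.sense(dir=east) -> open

# 54. stack.push(x=east) -> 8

# 55. maze.move(dir=east) -> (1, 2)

# 56. maze.sense(dir=east) -> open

# 57. stack.push(x=east) -> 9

# 58. maze.move(dir=east) -> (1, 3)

# 59. maze.sense(dir=east) -> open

# 60. stack.push(x=east) -> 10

# 61. maze.move(dir=east) -> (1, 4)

# 62. maze.sense(dir=east) -> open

# 63. stack.push(x=east) -> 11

# 64. maze.move(dir=east) -> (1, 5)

# 65. maze.sense(dir=east) -> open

# 66. stack.push(x=east) -> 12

# 67. maze.move(dir=east) -> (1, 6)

# 68. maze.sense(dir=north) -> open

# 69. stack.push(x=north) -> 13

# 70. maze.move(dir=north) -> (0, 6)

# 71. maze.sense(dir=east) -> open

# 72. stack.push(x=east) -> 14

# 73. maze.move(dir=east) -> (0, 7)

# 74. stack.pop() -> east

# 75. maze.move(dir=west) -> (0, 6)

# 76. maze.sense(dir=west) -> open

# 77. stack.push(x=west) -> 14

# 78. maze.move(dir=west) -> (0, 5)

# 79. maze.sense(dir=west) -> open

# 80. stack.push(x=west) -> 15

# 81. maze.move(dir=west) -> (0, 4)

# 82. maze.sense(dir=west) -> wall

# 83. stack.pop() -> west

# 84. maze.move(dir=east) -> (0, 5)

# 85. stack.pop() -> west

# 86. maze.move(dir=east) -> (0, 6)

# 87. stack.pop() -> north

# 88. maze.move(dir=south) -> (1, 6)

# 89. stack.pop() -> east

# 90. maze.move(dir=west) -> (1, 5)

# 91. stack.pop() -> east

# 92. maze.move(dir=west) -> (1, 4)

# 93. stack.pop() -> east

# 94. maze.move(dir=west) -> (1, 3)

# 95. maze.sense(dir=south) -> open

# 96. stack.push(x=south) -> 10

# 97. maze.move(dir=south) -> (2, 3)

# 98. stack.pop() -> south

# 99. maze.move(dir=north) -> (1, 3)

# 100. stack.pop() -> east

# 101. maze.move(dir=west) -> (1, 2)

# 102. maze.sense(dir=north) -> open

# 103. stack.push(x=north) -> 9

# 104. maze.move(dir=north) -> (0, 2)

# 105. maze.sense(dir=west) -> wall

# 106. stack.pop() -> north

# 107. maze.move(dir=south) -> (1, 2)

# 108. stack.pop() -> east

# 109. maze.move(dir=west) -> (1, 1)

# 110. maze.sense(dir=west) -> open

# 111. stack.push(x=west) -> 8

# 112. maze.move(dir=west) -> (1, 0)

# 113. maze.sense(dir=north) -> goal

# 114. maze.move(dir=north) -> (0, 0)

Answer: (0, 0)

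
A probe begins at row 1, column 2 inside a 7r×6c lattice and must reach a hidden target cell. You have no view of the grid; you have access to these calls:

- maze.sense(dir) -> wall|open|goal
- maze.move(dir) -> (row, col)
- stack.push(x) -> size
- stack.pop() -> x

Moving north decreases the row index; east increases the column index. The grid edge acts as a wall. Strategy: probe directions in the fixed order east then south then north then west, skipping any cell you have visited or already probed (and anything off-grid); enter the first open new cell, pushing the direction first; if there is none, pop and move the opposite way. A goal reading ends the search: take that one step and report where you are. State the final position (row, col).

// maze.sense(east) -> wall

// maze.sense(south) -> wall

// maze.sense(north) -> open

// stack.push(north) -> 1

// maze.move(north) -> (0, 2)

// maze.sense(east) -> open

// stack.push(east) -> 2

// maze.move(east) -> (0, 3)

// maze.sense(east) -> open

// stack.push(east) -> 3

// maze.move(east) -> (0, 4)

// maze.sense(east) -> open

// stack.push(east) -> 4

// maze.move(east) -> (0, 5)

// maze.sense(south) -> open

// stack.push(south) -> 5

// maze.move(south) -> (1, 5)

// maze.sense(south) -> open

// stack.push(south) -> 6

// maze.move(south) -> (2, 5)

// maze.sense(south) -> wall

// maze.sense(west) -> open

// stack.push(west) -> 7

// maze.move(west) -> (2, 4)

// maze.sense(south) -> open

// stack.push(south) -> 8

// maze.move(south) -> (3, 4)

// maze.sense(south) -> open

// stack.push(south) -> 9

// maze.move(south) -> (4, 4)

// maze.sense(east) -> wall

// maze.sense(south) -> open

// stack.push(south) -> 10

// maze.move(south) -> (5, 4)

// maze.sense(east) -> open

// stack.push(east) -> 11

// maze.move(east) -> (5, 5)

// maze.sense(south) -> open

// stack.push(south) -> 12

// maze.move(south) -> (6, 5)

// maze.sense(west) -> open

// stack.push(west) -> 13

// maze.move(west) -> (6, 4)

// maze.sense(west) -> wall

// stack.pop() -> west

// maze.move(east) -> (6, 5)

// stack.pop() -> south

// maze.move(north) -> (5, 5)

// stack.pop() -> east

// maze.move(west) -> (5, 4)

// maze.sense(west) -> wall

// stack.pop() -> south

// maze.move(north) -> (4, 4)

// maze.sense(west) -> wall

// stack.pop() -> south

// maze.move(north) -> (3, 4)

// maze.sense(west) -> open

// stack.push(west) -> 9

// maze.move(west) -> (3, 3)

// maze.sense(north) -> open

// stack.push(north) -> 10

// maze.move(north) -> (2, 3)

// stack.pop() -> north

// maze.move(south) -> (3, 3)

// maze.sense(west) -> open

// stack.push(west) -> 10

// maze.move(west) -> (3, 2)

// maze.sense(south) -> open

// stack.push(south) -> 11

// maze.move(south) -> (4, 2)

// maze.sense(south) -> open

// stack.push(south) -> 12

// maze.move(south) -> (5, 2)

// maze.sense(south) -> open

// stack.push(south) -> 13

// maze.move(south) -> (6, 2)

// maze.sense(west) -> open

// stack.push(west) -> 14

// maze.move(west) -> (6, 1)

// maze.sense(north) -> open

// stack.push(north) -> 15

// maze.move(north) -> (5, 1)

// maze.sense(north) -> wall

// maze.sense(west) -> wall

// stack.pop() -> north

// maze.move(south) -> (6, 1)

// maze.sense(west) -> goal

// maze.move(west) -> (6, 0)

Answer: (6, 0)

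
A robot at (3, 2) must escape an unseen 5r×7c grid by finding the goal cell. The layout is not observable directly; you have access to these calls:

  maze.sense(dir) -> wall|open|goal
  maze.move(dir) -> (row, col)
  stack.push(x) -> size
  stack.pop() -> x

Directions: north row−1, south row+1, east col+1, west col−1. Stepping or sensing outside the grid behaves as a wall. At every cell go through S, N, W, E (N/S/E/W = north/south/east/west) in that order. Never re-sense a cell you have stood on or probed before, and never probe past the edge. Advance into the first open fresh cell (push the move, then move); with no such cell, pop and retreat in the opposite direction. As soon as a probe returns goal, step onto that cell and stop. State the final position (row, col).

Act: maze.sense[dir: south]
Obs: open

Act: stack.push[x: south]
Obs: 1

Act: maze.move[dir: south]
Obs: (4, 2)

Act: maze.sense[dir: west]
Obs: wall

Act: maze.sense[dir: east]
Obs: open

Act: stack.push[x: east]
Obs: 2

Act: maze.move[dir: east]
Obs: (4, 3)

Act: maze.sense[dir: north]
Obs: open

Act: stack.push[x: north]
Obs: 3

Act: maze.move[dir: north]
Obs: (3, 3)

Act: maze.sense[dir: north]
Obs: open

Act: stack.push[x: north]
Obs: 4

Act: maze.move[dir: north]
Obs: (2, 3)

Act: maze.sense[dir: north]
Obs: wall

Act: maze.sense[dir: west]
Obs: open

Act: stack.push[x: west]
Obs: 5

Act: maze.move[dir: west]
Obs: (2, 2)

Act: maze.sense[dir: north]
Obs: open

Act: stack.push[x: north]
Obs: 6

Act: maze.move[dir: north]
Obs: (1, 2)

Act: maze.sense[dir: north]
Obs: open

Act: stack.push[x: north]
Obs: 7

Act: maze.move[dir: north]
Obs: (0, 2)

Act: maze.sense[dir: west]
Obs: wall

Act: maze.sense[dir: east]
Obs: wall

Act: stack.pop[]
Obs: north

Act: maze.move[dir: south]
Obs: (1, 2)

Act: maze.sense[dir: west]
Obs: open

Act: stack.push[x: west]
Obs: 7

Act: maze.move[dir: west]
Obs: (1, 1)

Act: maze.sense[dir: south]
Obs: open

Act: stack.push[x: south]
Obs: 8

Act: maze.move[dir: south]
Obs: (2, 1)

Act: maze.sense[dir: south]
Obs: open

Act: stack.push[x: south]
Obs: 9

Act: maze.move[dir: south]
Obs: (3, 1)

Act: maze.sense[dir: west]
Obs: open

Act: stack.push[x: west]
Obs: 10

Act: maze.move[dir: west]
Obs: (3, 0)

Act: maze.sense[dir: south]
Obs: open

Act: stack.push[x: south]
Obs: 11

Act: maze.move[dir: south]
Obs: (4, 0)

Act: stack.pop[]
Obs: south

Act: maze.move[dir: north]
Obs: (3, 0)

Act: maze.sense[dir: north]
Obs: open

Act: stack.push[x: north]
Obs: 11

Act: maze.move[dir: north]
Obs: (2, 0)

Act: maze.sense[dir: north]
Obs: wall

Act: stack.pop[]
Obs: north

Act: maze.move[dir: south]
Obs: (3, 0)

Act: stack.pop[]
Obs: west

Act: maze.move[dir: east]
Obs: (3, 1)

Act: stack.pop[]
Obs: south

Act: maze.move[dir: north]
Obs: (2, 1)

Act: stack.pop[]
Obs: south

Act: maze.move[dir: north]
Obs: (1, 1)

Act: stack.pop[]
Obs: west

Act: maze.move[dir: east]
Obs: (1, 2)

Act: stack.pop[]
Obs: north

Act: maze.move[dir: south]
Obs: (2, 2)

Act: stack.pop[]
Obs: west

Act: maze.move[dir: east]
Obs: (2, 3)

Act: maze.sense[dir: east]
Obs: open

Act: stack.push[x: east]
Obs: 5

Act: maze.move[dir: east]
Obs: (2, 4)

Act: maze.sense[dir: south]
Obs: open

Act: stack.push[x: south]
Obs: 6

Act: maze.move[dir: south]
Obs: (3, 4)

Act: maze.sense[dir: south]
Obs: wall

Act: maze.sense[dir: east]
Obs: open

Act: stack.push[x: east]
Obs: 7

Act: maze.move[dir: east]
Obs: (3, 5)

Act: maze.sense[dir: south]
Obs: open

Act: stack.push[x: south]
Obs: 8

Act: maze.move[dir: south]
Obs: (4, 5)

Act: maze.sense[dir: east]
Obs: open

Act: stack.push[x: east]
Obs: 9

Act: maze.move[dir: east]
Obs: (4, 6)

Act: maze.sense[dir: north]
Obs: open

Act: stack.push[x: north]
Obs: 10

Act: maze.move[dir: north]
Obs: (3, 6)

Act: maze.sense[dir: north]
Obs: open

Act: stack.push[x: north]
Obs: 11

Act: maze.move[dir: north]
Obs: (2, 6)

Act: maze.sense[dir: north]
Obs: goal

Act: maze.move[dir: north]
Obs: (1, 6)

Answer: (1, 6)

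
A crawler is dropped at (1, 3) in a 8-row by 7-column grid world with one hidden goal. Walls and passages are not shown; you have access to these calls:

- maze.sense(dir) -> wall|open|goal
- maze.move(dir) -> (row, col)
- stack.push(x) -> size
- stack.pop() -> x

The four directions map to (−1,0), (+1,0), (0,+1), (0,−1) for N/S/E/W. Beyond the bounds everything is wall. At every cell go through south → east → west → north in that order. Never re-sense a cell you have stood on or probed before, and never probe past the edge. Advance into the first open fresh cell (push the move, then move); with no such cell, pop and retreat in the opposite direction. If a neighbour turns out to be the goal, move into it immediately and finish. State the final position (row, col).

~$ sense dir: south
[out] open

~$ push x: south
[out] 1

~$ move dir: south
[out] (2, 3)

~$ sense dir: south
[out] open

~$ push x: south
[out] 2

~$ move dir: south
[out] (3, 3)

~$ sense dir: south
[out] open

~$ push x: south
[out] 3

~$ move dir: south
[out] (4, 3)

~$ sense dir: south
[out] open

~$ push x: south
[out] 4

~$ move dir: south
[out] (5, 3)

~$ sense dir: south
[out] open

~$ push x: south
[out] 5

~$ move dir: south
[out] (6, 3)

~$ sense dir: south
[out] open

~$ push x: south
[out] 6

~$ move dir: south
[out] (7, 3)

~$ sense dir: east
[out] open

~$ push x: east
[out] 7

~$ move dir: east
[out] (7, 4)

~$ sense dir: east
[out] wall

~$ sense dir: north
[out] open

~$ push x: north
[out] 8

~$ move dir: north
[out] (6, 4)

~$ sense dir: east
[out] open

~$ push x: east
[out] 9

~$ move dir: east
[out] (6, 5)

~$ sense dir: east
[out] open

~$ push x: east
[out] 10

~$ move dir: east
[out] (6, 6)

~$ sense dir: south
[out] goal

~$ move dir: south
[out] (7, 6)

Answer: (7, 6)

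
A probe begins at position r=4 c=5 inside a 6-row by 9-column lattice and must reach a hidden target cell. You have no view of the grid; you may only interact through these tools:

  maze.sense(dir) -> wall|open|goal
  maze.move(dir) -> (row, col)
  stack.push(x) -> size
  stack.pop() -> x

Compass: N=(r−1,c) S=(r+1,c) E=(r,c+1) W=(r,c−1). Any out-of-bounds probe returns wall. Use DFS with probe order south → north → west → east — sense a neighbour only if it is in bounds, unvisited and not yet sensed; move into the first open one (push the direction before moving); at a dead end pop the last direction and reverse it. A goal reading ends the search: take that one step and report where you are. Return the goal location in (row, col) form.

-> maze.sense(dir: south)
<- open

-> stack.push(x: south)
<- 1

-> maze.move(dir: south)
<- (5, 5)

-> maze.sense(dir: west)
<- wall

-> maze.sense(dir: east)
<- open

-> stack.push(x: east)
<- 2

-> maze.move(dir: east)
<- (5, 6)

-> maze.sense(dir: north)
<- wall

-> maze.sense(dir: east)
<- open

-> stack.push(x: east)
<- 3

-> maze.move(dir: east)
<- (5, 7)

-> maze.sense(dir: north)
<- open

-> stack.push(x: north)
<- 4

-> maze.move(dir: north)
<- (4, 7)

-> maze.sense(dir: north)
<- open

-> stack.push(x: north)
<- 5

-> maze.move(dir: north)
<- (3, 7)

-> maze.sense(dir: north)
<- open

-> stack.push(x: north)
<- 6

-> maze.move(dir: north)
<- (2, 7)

-> maze.sense(dir: north)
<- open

-> stack.push(x: north)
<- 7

-> maze.move(dir: north)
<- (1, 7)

-> maze.sense(dir: north)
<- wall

-> maze.sense(dir: west)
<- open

-> stack.push(x: west)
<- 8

-> maze.move(dir: west)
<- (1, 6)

-> maze.sense(dir: south)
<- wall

-> maze.sense(dir: north)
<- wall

-> maze.sense(dir: west)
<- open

-> stack.push(x: west)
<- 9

-> maze.move(dir: west)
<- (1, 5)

-> maze.sense(dir: south)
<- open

-> stack.push(x: south)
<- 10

-> maze.move(dir: south)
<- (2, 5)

-> maze.sense(dir: south)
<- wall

-> maze.sense(dir: west)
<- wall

-> stack.pop()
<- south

-> maze.move(dir: north)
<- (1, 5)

-> maze.sense(dir: north)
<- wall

-> maze.sense(dir: west)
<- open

-> stack.push(x: west)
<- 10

-> maze.move(dir: west)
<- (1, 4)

-> maze.sense(dir: north)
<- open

-> stack.push(x: north)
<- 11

-> maze.move(dir: north)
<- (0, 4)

-> maze.sense(dir: west)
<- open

-> stack.push(x: west)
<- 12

-> maze.move(dir: west)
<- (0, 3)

-> maze.sense(dir: south)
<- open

-> stack.push(x: south)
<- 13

-> maze.move(dir: south)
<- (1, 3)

-> maze.sense(dir: south)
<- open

-> stack.push(x: south)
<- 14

-> maze.move(dir: south)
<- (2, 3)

-> maze.sense(dir: south)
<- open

-> stack.push(x: south)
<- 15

-> maze.move(dir: south)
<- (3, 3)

-> maze.sense(dir: south)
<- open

-> stack.push(x: south)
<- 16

-> maze.move(dir: south)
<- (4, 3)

-> maze.sense(dir: south)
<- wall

-> maze.sense(dir: west)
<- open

-> stack.push(x: west)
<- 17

-> maze.move(dir: west)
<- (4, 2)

-> maze.sense(dir: south)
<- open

-> stack.push(x: south)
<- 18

-> maze.move(dir: south)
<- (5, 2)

-> maze.sense(dir: west)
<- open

-> stack.push(x: west)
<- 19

-> maze.move(dir: west)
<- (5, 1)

-> maze.sense(dir: north)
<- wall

-> maze.sense(dir: west)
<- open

-> stack.push(x: west)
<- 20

-> maze.move(dir: west)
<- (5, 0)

-> maze.sense(dir: north)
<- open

-> stack.push(x: north)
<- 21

-> maze.move(dir: north)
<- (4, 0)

-> maze.sense(dir: north)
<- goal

-> maze.move(dir: north)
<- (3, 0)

Answer: (3, 0)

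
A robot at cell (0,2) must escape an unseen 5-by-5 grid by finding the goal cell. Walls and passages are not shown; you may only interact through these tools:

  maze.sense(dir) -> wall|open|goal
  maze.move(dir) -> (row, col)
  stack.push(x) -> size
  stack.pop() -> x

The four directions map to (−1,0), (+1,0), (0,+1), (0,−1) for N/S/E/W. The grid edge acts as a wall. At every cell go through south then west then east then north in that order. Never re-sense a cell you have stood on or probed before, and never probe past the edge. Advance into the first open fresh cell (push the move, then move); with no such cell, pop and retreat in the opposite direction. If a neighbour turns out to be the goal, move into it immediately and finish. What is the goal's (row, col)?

→ sense(dir=south)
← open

→ push(x=south)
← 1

→ move(dir=south)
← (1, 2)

→ sense(dir=south)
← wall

→ sense(dir=west)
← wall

→ sense(dir=east)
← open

→ push(x=east)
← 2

→ move(dir=east)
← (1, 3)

→ sense(dir=south)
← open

→ push(x=south)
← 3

→ move(dir=south)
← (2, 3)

→ sense(dir=south)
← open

→ push(x=south)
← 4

→ move(dir=south)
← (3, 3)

→ sense(dir=south)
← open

→ push(x=south)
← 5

→ move(dir=south)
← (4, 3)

→ sense(dir=west)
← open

→ push(x=west)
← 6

→ move(dir=west)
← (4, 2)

→ sense(dir=west)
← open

→ push(x=west)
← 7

→ move(dir=west)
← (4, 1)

→ sense(dir=west)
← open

→ push(x=west)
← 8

→ move(dir=west)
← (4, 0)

→ sense(dir=north)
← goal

→ move(dir=north)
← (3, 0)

Answer: (3, 0)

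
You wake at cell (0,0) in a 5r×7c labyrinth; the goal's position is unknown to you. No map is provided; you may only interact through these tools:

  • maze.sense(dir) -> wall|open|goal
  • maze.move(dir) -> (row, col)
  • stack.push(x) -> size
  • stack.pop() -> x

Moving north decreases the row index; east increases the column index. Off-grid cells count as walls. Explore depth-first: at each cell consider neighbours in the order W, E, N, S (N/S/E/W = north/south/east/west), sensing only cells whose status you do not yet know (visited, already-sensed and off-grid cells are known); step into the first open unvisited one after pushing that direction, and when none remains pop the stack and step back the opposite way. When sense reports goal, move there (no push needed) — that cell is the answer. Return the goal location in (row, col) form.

I use maze.sense with east, and get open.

Using stack.push with east, → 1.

I try maze.move with east, and get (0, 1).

I call maze.sense with east, yielding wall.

I use maze.sense with south, → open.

I call stack.push with south, giving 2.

I run maze.move with south, and observe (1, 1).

Using maze.sense with west, giving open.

Then stack.push with west, and get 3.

I invoke maze.move with west, → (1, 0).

Calling maze.sense with south, which returns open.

Calling stack.push with south, yielding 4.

I run maze.move with south, giving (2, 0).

Then maze.sense with east, and observe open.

I run stack.push with east, which returns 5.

I try maze.move with east, and get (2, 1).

I try maze.sense with east, — result: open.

Calling stack.push with east, — result: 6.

I call maze.move with east, and get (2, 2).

I run maze.sense with east, giving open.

I use stack.push with east, : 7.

I try maze.move with east, which returns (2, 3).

I try maze.sense with east, and observe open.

Now I run stack.push with east, yielding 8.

Then maze.move with east, and see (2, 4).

I invoke maze.sense with east, and observe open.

Calling stack.push with east, giving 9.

Invoking maze.move with east, and get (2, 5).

I try maze.sense with east, which returns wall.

Calling maze.sense with north, yielding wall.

Then maze.sense with south, and get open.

Now I run stack.push with south, — result: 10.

Now I run maze.move with south, which returns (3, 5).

Invoking maze.sense with west, giving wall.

Using maze.sense with east, and observe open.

Now I run stack.push with east, and see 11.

I call maze.move with east, and see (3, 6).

Now I run maze.sense with south, : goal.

Then maze.move with south, yielding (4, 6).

Answer: (4, 6)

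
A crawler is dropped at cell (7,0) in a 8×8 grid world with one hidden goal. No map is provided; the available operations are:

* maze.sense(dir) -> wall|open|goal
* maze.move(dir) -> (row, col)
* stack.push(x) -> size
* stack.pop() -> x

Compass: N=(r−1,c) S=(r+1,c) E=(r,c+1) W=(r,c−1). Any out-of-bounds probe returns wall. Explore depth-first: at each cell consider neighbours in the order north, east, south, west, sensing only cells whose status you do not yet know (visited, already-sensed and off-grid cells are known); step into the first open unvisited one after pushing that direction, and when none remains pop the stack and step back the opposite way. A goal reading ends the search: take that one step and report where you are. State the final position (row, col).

% maze.sense dir→north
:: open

% stack.push x→north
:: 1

% maze.move dir→north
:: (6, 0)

% maze.sense dir→north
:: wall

% maze.sense dir→east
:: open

% stack.push x→east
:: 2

% maze.move dir→east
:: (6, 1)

% maze.sense dir→north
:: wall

% maze.sense dir→east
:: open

% stack.push x→east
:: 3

% maze.move dir→east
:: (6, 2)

% maze.sense dir→north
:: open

% stack.push x→north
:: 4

% maze.move dir→north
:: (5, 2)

% maze.sense dir→north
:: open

% stack.push x→north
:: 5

% maze.move dir→north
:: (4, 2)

% maze.sense dir→north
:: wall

% maze.sense dir→east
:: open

% stack.push x→east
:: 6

% maze.move dir→east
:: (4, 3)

% maze.sense dir→north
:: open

% stack.push x→north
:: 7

% maze.move dir→north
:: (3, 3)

% maze.sense dir→north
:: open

% stack.push x→north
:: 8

% maze.move dir→north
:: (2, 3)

% maze.sense dir→north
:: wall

% maze.sense dir→east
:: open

% stack.push x→east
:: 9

% maze.move dir→east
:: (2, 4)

% maze.sense dir→north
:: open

% stack.push x→north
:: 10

% maze.move dir→north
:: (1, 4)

% maze.sense dir→north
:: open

% stack.push x→north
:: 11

% maze.move dir→north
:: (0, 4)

% maze.sense dir→east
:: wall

% maze.sense dir→west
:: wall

% stack.pop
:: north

% maze.move dir→south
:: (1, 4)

% maze.sense dir→east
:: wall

% stack.pop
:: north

% maze.move dir→south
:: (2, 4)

% maze.sense dir→east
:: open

% stack.push x→east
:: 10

% maze.move dir→east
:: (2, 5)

% maze.sense dir→east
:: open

% stack.push x→east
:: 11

% maze.move dir→east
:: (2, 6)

% maze.sense dir→north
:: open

% stack.push x→north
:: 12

% maze.move dir→north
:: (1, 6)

% maze.sense dir→north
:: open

% stack.push x→north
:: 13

% maze.move dir→north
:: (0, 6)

% maze.sense dir→east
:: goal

% maze.move dir→east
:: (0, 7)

Answer: (0, 7)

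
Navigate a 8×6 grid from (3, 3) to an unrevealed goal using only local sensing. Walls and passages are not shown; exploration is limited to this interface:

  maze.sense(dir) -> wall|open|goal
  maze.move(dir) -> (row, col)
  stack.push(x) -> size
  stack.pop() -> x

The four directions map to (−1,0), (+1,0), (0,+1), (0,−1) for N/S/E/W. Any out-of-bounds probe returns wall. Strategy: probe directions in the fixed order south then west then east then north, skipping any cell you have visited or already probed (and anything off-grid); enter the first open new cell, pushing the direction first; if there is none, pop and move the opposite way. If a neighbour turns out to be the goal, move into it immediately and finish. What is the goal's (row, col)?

[in] maze.sense dir='south'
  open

[in] stack.push x='south'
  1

[in] maze.move dir='south'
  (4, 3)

[in] maze.sense dir='south'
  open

[in] stack.push x='south'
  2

[in] maze.move dir='south'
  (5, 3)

[in] maze.sense dir='south'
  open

[in] stack.push x='south'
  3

[in] maze.move dir='south'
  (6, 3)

[in] maze.sense dir='south'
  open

[in] stack.push x='south'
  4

[in] maze.move dir='south'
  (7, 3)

[in] maze.sense dir='west'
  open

[in] stack.push x='west'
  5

[in] maze.move dir='west'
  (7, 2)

[in] maze.sense dir='west'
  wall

[in] maze.sense dir='north'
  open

[in] stack.push x='north'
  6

[in] maze.move dir='north'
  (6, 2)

[in] maze.sense dir='west'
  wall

[in] maze.sense dir='north'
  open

[in] stack.push x='north'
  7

[in] maze.move dir='north'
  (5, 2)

[in] maze.sense dir='west'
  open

[in] stack.push x='west'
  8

[in] maze.move dir='west'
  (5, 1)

[in] maze.sense dir='west'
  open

[in] stack.push x='west'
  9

[in] maze.move dir='west'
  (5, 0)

[in] maze.sense dir='south'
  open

[in] stack.push x='south'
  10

[in] maze.move dir='south'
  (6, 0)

[in] maze.sense dir='south'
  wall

[in] stack.pop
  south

[in] maze.move dir='north'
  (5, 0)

[in] maze.sense dir='north'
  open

[in] stack.push x='north'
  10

[in] maze.move dir='north'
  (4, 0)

[in] maze.sense dir='east'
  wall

[in] maze.sense dir='north'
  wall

[in] stack.pop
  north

[in] maze.move dir='south'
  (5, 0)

[in] stack.pop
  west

[in] maze.move dir='east'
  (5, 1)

[in] stack.pop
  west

[in] maze.move dir='east'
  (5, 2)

[in] maze.sense dir='north'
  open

[in] stack.push x='north'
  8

[in] maze.move dir='north'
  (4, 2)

[in] maze.sense dir='north'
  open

[in] stack.push x='north'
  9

[in] maze.move dir='north'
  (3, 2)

[in] maze.sense dir='west'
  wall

[in] maze.sense dir='north'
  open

[in] stack.push x='north'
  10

[in] maze.move dir='north'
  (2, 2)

[in] maze.sense dir='west'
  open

[in] stack.push x='west'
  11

[in] maze.move dir='west'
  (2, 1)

[in] maze.sense dir='west'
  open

[in] stack.push x='west'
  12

[in] maze.move dir='west'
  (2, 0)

[in] maze.sense dir='north'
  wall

[in] stack.pop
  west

[in] maze.move dir='east'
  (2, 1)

[in] maze.sense dir='north'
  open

[in] stack.push x='north'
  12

[in] maze.move dir='north'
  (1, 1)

[in] maze.sense dir='east'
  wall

[in] maze.sense dir='north'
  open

[in] stack.push x='north'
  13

[in] maze.move dir='north'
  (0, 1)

[in] maze.sense dir='west'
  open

[in] stack.push x='west'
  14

[in] maze.move dir='west'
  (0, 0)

[in] stack.pop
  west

[in] maze.move dir='east'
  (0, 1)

[in] maze.sense dir='east'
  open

[in] stack.push x='east'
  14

[in] maze.move dir='east'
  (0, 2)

[in] maze.sense dir='east'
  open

[in] stack.push x='east'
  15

[in] maze.move dir='east'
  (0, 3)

[in] maze.sense dir='south'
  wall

[in] maze.sense dir='east'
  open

[in] stack.push x='east'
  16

[in] maze.move dir='east'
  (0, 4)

[in] maze.sense dir='south'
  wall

[in] maze.sense dir='east'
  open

[in] stack.push x='east'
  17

[in] maze.move dir='east'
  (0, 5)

[in] maze.sense dir='south'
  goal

[in] maze.move dir='south'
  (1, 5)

Answer: (1, 5)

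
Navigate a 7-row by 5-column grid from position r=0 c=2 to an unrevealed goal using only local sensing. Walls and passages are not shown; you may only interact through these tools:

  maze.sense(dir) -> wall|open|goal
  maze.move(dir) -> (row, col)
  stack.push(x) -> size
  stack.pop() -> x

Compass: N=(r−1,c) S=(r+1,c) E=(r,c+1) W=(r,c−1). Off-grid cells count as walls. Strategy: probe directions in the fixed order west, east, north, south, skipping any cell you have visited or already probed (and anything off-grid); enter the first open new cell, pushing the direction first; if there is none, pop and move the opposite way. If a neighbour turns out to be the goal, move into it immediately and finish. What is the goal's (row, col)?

! 1. maze.sense(dir=west) : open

! 2. stack.push(x=west) : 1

! 3. maze.move(dir=west) : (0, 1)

! 4. maze.sense(dir=west) : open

! 5. stack.push(x=west) : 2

! 6. maze.move(dir=west) : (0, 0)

! 7. maze.sense(dir=south) : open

! 8. stack.push(x=south) : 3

! 9. maze.move(dir=south) : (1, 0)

! 10. maze.sense(dir=east) : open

! 11. stack.push(x=east) : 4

! 12. maze.move(dir=east) : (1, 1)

! 13. maze.sense(dir=east) : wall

! 14. maze.sense(dir=south) : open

! 15. stack.push(x=south) : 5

! 16. maze.move(dir=south) : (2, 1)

! 17. maze.sense(dir=west) : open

! 18. stack.push(x=west) : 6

! 19. maze.move(dir=west) : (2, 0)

! 20. maze.sense(dir=south) : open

! 21. stack.push(x=south) : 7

! 22. maze.move(dir=south) : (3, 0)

! 23. maze.sense(dir=east) : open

! 24. stack.push(x=east) : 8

! 25. maze.move(dir=east) : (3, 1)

! 26. maze.sense(dir=east) : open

! 27. stack.push(x=east) : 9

! 28. maze.move(dir=east) : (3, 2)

! 29. maze.sense(dir=east) : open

! 30. stack.push(x=east) : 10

! 31. maze.move(dir=east) : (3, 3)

! 32. maze.sense(dir=east) : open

! 33. stack.push(x=east) : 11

! 34. maze.move(dir=east) : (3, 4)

! 35. maze.sense(dir=north) : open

! 36. stack.push(x=north) : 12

! 37. maze.move(dir=north) : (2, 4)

! 38. maze.sense(dir=west) : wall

! 39. maze.sense(dir=north) : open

! 40. stack.push(x=north) : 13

! 41. maze.move(dir=north) : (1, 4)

! 42. maze.sense(dir=west) : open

! 43. stack.push(x=west) : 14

! 44. maze.move(dir=west) : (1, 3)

! 45. maze.sense(dir=north) : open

! 46. stack.push(x=north) : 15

! 47. maze.move(dir=north) : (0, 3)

! 48. maze.sense(dir=east) : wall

! 49. stack.pop() : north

! 50. maze.move(dir=south) : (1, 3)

! 51. stack.pop() : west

! 52. maze.move(dir=east) : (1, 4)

! 53. stack.pop() : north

! 54. maze.move(dir=south) : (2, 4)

! 55. stack.pop() : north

! 56. maze.move(dir=south) : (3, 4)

! 57. maze.sense(dir=south) : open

! 58. stack.push(x=south) : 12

! 59. maze.move(dir=south) : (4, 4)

! 60. maze.sense(dir=west) : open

! 61. stack.push(x=west) : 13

! 62. maze.move(dir=west) : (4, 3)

! 63. maze.sense(dir=west) : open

! 64. stack.push(x=west) : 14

! 65. maze.move(dir=west) : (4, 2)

! 66. maze.sense(dir=west) : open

! 67. stack.push(x=west) : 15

! 68. maze.move(dir=west) : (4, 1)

! 69. maze.sense(dir=west) : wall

! 70. maze.sense(dir=south) : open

! 71. stack.push(x=south) : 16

! 72. maze.move(dir=south) : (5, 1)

! 73. maze.sense(dir=west) : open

! 74. stack.push(x=west) : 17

! 75. maze.move(dir=west) : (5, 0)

! 76. maze.sense(dir=south) : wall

! 77. stack.pop() : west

! 78. maze.move(dir=east) : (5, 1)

! 79. maze.sense(dir=east) : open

! 80. stack.push(x=east) : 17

! 81. maze.move(dir=east) : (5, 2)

! 82. maze.sense(dir=east) : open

! 83. stack.push(x=east) : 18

! 84. maze.move(dir=east) : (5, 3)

! 85. maze.sense(dir=east) : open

! 86. stack.push(x=east) : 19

! 87. maze.move(dir=east) : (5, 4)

! 88. maze.sense(dir=south) : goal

! 89. maze.move(dir=south) : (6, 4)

Answer: (6, 4)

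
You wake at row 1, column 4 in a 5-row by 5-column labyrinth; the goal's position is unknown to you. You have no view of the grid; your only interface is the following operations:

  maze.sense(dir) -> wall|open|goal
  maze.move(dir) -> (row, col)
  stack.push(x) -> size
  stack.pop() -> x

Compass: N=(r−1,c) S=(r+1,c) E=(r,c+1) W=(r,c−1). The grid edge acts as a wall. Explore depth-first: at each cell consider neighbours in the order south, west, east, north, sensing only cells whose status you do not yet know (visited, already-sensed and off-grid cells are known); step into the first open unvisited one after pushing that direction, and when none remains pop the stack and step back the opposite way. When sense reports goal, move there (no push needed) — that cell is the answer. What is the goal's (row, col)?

I call maze.sense with dir: south, and get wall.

I invoke maze.sense with dir: west, : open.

Invoking stack.push with x: west, : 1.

I call maze.move with dir: west, and observe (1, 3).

Next I call maze.sense with dir: south, yielding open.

Calling stack.push with x: south, giving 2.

Then maze.move with dir: south, giving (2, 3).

I invoke maze.sense with dir: south, and observe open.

Next I call stack.push with x: south, which returns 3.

Calling maze.move with dir: south, giving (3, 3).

Now I run maze.sense with dir: south, → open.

Invoking stack.push with x: south, giving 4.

Then maze.move with dir: south, : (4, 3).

I call maze.sense with dir: west, : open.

Using stack.push with x: west, — result: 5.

Now I run maze.move with dir: west, yielding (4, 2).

I use maze.sense with dir: west, and observe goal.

I try maze.move with dir: west, → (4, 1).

Answer: (4, 1)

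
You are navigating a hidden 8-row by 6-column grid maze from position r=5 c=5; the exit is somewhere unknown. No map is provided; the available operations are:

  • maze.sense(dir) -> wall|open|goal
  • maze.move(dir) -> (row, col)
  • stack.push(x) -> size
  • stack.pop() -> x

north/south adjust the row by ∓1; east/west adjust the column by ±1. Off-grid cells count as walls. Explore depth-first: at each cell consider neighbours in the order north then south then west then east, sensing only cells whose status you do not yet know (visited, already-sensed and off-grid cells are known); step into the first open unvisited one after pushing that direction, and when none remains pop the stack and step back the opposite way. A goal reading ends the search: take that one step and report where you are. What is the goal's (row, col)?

Action: sense[dir=north]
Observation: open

Action: push[x=north]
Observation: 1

Action: move[dir=north]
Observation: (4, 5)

Action: sense[dir=north]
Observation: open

Action: push[x=north]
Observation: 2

Action: move[dir=north]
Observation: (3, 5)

Action: sense[dir=north]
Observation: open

Action: push[x=north]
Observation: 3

Action: move[dir=north]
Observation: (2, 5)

Action: sense[dir=north]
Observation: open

Action: push[x=north]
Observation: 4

Action: move[dir=north]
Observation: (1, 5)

Action: sense[dir=north]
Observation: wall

Action: sense[dir=west]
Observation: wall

Action: pop[]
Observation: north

Action: move[dir=south]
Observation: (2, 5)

Action: sense[dir=west]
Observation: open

Action: push[x=west]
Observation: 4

Action: move[dir=west]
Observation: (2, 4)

Action: sense[dir=south]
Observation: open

Action: push[x=south]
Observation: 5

Action: move[dir=south]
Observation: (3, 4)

Action: sense[dir=south]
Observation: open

Action: push[x=south]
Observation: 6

Action: move[dir=south]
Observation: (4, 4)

Action: sense[dir=south]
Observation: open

Action: push[x=south]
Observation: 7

Action: move[dir=south]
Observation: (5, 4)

Action: sense[dir=south]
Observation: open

Action: push[x=south]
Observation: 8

Action: move[dir=south]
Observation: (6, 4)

Action: sense[dir=south]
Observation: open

Action: push[x=south]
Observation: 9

Action: move[dir=south]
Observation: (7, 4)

Action: sense[dir=west]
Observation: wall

Action: sense[dir=east]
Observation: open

Action: push[x=east]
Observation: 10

Action: move[dir=east]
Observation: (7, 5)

Action: sense[dir=north]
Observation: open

Action: push[x=north]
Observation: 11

Action: move[dir=north]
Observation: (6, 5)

Action: pop[]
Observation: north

Action: move[dir=south]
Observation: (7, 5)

Action: pop[]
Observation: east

Action: move[dir=west]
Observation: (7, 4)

Action: pop[]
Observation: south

Action: move[dir=north]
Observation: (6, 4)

Action: sense[dir=west]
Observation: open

Action: push[x=west]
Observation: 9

Action: move[dir=west]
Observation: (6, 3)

Action: sense[dir=north]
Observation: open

Action: push[x=north]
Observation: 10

Action: move[dir=north]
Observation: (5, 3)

Action: sense[dir=north]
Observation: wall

Action: sense[dir=west]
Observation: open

Action: push[x=west]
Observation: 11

Action: move[dir=west]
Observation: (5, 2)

Action: sense[dir=north]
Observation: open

Action: push[x=north]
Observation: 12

Action: move[dir=north]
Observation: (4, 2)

Action: sense[dir=north]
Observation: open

Action: push[x=north]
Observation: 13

Action: move[dir=north]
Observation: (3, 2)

Action: sense[dir=north]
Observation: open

Action: push[x=north]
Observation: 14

Action: move[dir=north]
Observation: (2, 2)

Action: sense[dir=north]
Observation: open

Action: push[x=north]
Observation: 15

Action: move[dir=north]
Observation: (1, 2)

Action: sense[dir=north]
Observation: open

Action: push[x=north]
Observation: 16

Action: move[dir=north]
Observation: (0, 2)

Action: sense[dir=west]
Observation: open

Action: push[x=west]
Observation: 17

Action: move[dir=west]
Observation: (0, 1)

Action: sense[dir=south]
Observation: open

Action: push[x=south]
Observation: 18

Action: move[dir=south]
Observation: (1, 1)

Action: sense[dir=south]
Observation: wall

Action: sense[dir=west]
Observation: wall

Action: pop[]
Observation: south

Action: move[dir=north]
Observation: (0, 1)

Action: sense[dir=west]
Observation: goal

Action: move[dir=west]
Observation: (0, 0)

Answer: (0, 0)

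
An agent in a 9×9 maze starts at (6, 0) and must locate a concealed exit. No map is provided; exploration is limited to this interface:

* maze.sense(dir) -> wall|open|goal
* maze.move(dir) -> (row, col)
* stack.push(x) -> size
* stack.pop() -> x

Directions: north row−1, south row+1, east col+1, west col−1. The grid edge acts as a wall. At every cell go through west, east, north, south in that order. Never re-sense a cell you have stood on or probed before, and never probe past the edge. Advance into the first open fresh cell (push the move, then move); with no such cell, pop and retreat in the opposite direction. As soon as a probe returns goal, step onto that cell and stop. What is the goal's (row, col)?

-> maze.sense(dir=east)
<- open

-> stack.push(x=east)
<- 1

-> maze.move(dir=east)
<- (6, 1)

-> maze.sense(dir=east)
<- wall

-> maze.sense(dir=north)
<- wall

-> maze.sense(dir=south)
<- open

-> stack.push(x=south)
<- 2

-> maze.move(dir=south)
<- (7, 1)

-> maze.sense(dir=west)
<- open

-> stack.push(x=west)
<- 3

-> maze.move(dir=west)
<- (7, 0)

-> maze.sense(dir=south)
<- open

-> stack.push(x=south)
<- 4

-> maze.move(dir=south)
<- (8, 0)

-> maze.sense(dir=east)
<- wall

-> stack.pop()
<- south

-> maze.move(dir=north)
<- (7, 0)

-> stack.pop()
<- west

-> maze.move(dir=east)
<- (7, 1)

-> maze.sense(dir=east)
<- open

-> stack.push(x=east)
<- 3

-> maze.move(dir=east)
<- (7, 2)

-> maze.sense(dir=east)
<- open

-> stack.push(x=east)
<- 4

-> maze.move(dir=east)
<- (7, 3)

-> maze.sense(dir=east)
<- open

-> stack.push(x=east)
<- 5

-> maze.move(dir=east)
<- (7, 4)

-> maze.sense(dir=east)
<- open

-> stack.push(x=east)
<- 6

-> maze.move(dir=east)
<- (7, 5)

-> maze.sense(dir=east)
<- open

-> stack.push(x=east)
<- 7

-> maze.move(dir=east)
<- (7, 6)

-> maze.sense(dir=east)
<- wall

-> maze.sense(dir=north)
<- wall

-> maze.sense(dir=south)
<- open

-> stack.push(x=south)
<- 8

-> maze.move(dir=south)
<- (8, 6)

-> maze.sense(dir=west)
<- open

-> stack.push(x=west)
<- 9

-> maze.move(dir=west)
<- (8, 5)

-> maze.sense(dir=west)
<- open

-> stack.push(x=west)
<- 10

-> maze.move(dir=west)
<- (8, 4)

-> maze.sense(dir=west)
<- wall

-> stack.pop()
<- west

-> maze.move(dir=east)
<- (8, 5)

-> stack.pop()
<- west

-> maze.move(dir=east)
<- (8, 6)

-> maze.sense(dir=east)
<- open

-> stack.push(x=east)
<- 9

-> maze.move(dir=east)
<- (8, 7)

-> maze.sense(dir=east)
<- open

-> stack.push(x=east)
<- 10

-> maze.move(dir=east)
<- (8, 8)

-> maze.sense(dir=north)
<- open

-> stack.push(x=north)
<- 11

-> maze.move(dir=north)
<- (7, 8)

-> maze.sense(dir=north)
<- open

-> stack.push(x=north)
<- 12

-> maze.move(dir=north)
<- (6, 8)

-> maze.sense(dir=west)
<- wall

-> maze.sense(dir=north)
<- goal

-> maze.move(dir=north)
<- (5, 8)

Answer: (5, 8)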